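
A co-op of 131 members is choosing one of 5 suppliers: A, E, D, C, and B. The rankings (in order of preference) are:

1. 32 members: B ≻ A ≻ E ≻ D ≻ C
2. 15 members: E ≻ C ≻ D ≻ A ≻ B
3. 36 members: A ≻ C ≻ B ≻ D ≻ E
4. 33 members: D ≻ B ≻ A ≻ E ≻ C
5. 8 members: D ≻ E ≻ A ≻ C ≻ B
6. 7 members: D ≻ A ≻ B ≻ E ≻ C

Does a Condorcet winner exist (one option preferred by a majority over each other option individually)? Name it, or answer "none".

A vs E: 108–23 for A.
A vs D: 68–63 for A.
A vs C: 116–15 for A.
A vs B: 66–65 for A.
A beats every other option head-to-head.

A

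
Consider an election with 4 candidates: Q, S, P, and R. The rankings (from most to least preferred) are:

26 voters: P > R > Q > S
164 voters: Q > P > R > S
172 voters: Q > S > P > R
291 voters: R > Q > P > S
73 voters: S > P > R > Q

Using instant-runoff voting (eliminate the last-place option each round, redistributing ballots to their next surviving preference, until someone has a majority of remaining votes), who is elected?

R

Round 1: Q 336, S 73, P 26, R 291. Eliminate P.
Round 2: Q 336, S 73, R 317. Eliminate S.
Round 3: Q 336, R 390. R has a majority.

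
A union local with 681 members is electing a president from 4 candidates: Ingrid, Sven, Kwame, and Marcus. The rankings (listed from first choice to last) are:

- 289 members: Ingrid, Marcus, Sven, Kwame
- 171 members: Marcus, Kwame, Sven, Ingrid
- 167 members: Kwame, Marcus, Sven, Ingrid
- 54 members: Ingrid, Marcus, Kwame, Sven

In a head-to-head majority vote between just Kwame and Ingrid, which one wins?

Ingrid

Voters preferring Kwame to Ingrid: 338; preferring Ingrid to Kwame: 343.
Ingrid wins the head-to-head.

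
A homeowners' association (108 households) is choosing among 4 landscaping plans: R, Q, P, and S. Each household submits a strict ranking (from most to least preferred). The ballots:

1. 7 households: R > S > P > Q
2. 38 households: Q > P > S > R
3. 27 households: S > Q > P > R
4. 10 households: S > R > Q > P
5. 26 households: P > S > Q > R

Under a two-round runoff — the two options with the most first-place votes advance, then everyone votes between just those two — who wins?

Round 1 first-place votes: R 7, Q 38, P 26, S 37.
Q and S advance.
Runoff: Q is preferred to S by 38 voters; S by 70.
S wins the runoff.

S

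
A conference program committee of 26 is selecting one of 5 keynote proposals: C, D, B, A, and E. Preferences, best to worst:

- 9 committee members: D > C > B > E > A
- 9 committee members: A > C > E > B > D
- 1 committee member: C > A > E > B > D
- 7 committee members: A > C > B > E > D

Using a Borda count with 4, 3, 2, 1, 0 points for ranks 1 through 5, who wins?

C

C: 9·3 + 9·3 + 1·4 + 7·3 = 79
D: 9·4 + 9·0 + 1·0 + 7·0 = 36
B: 9·2 + 9·1 + 1·1 + 7·2 = 42
A: 9·0 + 9·4 + 1·3 + 7·4 = 67
E: 9·1 + 9·2 + 1·2 + 7·1 = 36
C has the highest Borda score (79).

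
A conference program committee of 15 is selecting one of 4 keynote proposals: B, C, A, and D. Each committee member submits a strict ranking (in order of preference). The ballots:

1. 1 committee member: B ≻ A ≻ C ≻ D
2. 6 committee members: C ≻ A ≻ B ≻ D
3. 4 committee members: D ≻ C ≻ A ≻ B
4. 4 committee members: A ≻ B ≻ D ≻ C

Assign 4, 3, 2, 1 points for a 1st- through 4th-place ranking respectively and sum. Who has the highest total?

A

B: 1·4 + 6·2 + 4·1 + 4·3 = 32
C: 1·2 + 6·4 + 4·3 + 4·1 = 42
A: 1·3 + 6·3 + 4·2 + 4·4 = 45
D: 1·1 + 6·1 + 4·4 + 4·2 = 31
A has the highest Borda score (45).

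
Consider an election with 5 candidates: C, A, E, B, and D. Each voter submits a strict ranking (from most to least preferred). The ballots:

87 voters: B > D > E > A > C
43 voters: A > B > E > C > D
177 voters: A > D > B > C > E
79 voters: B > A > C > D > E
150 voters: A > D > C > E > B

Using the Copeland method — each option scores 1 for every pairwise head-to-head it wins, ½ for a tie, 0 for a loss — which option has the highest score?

A

C: beats E; loses to A, B, and D → score 1.
A: beats C, E, B, and D → score 4.
E: loses to C, A, B, and D → score 0.
B: beats C and E; loses to A and D → score 2.
D: beats C, E, and B; loses to A → score 3.
A has the best pairwise record.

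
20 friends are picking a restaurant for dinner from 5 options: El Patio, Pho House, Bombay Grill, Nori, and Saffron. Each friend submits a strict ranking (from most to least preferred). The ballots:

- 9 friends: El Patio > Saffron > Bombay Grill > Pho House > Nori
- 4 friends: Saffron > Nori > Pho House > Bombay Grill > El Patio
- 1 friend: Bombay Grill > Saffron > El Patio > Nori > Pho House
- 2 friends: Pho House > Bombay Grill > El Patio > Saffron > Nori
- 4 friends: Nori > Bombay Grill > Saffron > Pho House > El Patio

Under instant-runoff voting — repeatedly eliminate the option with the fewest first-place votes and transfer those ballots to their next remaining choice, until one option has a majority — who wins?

Round 1: El Patio 9, Pho House 2, Bombay Grill 1, Nori 4, Saffron 4. Eliminate Bombay Grill.
Round 2: El Patio 9, Pho House 2, Nori 4, Saffron 5. Eliminate Pho House.
Round 3: El Patio 11, Nori 4, Saffron 5. El Patio has a majority.

El Patio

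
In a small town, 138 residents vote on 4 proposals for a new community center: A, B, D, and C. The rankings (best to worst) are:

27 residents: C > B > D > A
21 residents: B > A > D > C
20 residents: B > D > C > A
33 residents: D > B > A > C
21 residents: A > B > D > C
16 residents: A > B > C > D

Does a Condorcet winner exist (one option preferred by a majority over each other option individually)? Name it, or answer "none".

B vs A: 101–37 for B.
B vs D: 105–33 for B.
B vs C: 111–27 for B.
B beats every other option head-to-head.

B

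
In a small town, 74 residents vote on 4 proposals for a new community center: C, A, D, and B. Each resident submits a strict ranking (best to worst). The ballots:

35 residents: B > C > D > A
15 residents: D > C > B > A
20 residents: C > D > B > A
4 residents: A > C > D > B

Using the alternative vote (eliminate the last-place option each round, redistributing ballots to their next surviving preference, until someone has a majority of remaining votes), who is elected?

Round 1: C 20, A 4, D 15, B 35. Eliminate A.
Round 2: C 24, D 15, B 35. Eliminate D.
Round 3: C 39, B 35. C has a majority.

C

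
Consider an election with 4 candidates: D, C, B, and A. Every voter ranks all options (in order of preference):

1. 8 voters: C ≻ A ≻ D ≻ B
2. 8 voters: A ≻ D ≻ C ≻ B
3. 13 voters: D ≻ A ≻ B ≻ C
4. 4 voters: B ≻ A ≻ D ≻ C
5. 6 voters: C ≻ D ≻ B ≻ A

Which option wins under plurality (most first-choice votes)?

First-place votes: D 13, C 14, B 4, A 8.
C has the most first-place votes.

C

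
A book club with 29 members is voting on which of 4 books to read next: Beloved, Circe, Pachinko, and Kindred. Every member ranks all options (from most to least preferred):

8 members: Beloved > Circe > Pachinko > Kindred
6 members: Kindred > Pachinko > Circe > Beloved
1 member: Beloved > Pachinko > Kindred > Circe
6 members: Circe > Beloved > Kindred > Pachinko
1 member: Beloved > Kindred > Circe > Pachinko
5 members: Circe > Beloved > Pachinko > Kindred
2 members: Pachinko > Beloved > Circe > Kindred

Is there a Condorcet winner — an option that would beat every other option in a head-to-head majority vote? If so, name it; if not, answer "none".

Circe vs Beloved: 17–12 for Circe.
Circe vs Pachinko: 20–9 for Circe.
Circe vs Kindred: 21–8 for Circe.
Circe beats every other option head-to-head.

Circe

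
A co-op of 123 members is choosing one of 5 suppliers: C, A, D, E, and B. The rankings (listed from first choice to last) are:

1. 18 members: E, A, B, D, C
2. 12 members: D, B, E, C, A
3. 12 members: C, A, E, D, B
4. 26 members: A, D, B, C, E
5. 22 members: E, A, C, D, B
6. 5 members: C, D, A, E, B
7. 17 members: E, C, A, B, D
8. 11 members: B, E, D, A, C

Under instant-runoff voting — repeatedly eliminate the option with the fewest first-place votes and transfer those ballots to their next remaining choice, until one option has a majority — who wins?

E

Round 1: C 17, A 26, D 12, E 57, B 11. Eliminate B.
Round 2: C 17, A 26, D 12, E 68. E has a majority.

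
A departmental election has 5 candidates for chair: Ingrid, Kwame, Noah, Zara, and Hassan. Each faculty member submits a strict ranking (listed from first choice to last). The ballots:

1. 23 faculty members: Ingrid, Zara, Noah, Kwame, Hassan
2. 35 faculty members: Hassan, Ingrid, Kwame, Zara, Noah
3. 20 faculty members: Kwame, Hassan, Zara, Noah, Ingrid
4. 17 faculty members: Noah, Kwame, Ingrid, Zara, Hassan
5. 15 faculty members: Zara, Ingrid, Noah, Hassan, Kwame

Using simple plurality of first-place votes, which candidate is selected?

Hassan

First-place votes: Ingrid 23, Kwame 20, Noah 17, Zara 15, Hassan 35.
Hassan has the most first-place votes.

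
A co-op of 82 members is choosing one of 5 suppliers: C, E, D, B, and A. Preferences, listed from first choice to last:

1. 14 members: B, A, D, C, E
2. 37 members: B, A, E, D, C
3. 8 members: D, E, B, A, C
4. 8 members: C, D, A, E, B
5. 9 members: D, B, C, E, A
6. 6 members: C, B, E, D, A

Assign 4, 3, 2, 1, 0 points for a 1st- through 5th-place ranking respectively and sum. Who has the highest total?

B

C: 14·1 + 37·0 + 8·0 + 8·4 + 9·2 + 6·4 = 88
E: 14·0 + 37·2 + 8·3 + 8·1 + 9·1 + 6·2 = 127
D: 14·2 + 37·1 + 8·4 + 8·3 + 9·4 + 6·1 = 163
B: 14·4 + 37·4 + 8·2 + 8·0 + 9·3 + 6·3 = 265
A: 14·3 + 37·3 + 8·1 + 8·2 + 9·0 + 6·0 = 177
B has the highest Borda score (265).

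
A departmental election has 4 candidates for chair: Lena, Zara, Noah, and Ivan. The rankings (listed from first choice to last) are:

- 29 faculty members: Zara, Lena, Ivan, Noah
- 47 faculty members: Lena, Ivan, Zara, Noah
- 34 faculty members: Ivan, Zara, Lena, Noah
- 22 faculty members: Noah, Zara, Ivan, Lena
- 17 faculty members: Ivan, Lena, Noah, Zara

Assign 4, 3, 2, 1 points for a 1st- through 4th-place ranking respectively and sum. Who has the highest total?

Lena: 29·3 + 47·4 + 34·2 + 22·1 + 17·3 = 416
Zara: 29·4 + 47·2 + 34·3 + 22·3 + 17·1 = 395
Noah: 29·1 + 47·1 + 34·1 + 22·4 + 17·2 = 232
Ivan: 29·2 + 47·3 + 34·4 + 22·2 + 17·4 = 447
Ivan has the highest Borda score (447).

Ivan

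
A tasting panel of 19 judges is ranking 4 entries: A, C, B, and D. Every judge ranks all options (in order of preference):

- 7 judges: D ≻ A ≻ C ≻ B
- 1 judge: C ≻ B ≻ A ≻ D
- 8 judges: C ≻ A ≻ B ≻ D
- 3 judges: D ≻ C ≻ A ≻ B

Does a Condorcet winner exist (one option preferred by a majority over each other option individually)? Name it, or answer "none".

D

D vs A: 10–9 for D.
D vs C: 10–9 for D.
D vs B: 10–9 for D.
D beats every other option head-to-head.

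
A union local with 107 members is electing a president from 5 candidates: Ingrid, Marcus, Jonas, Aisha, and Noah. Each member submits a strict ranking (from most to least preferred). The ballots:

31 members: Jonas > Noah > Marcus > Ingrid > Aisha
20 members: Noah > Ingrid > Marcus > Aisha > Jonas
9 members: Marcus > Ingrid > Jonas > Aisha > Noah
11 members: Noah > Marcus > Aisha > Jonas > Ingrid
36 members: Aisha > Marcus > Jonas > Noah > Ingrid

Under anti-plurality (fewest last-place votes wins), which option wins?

Last-place votes: Ingrid 47, Marcus 0, Jonas 20, Aisha 31, Noah 9.
Marcus is ranked last by the fewest voters, so Marcus wins.

Marcus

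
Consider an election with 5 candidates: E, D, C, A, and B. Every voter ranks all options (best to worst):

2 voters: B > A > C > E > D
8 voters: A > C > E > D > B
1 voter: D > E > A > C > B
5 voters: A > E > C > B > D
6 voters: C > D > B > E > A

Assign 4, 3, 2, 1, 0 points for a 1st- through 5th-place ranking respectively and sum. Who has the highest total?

C

E: 2·1 + 8·2 + 1·3 + 5·3 + 6·1 = 42
D: 2·0 + 8·1 + 1·4 + 5·0 + 6·3 = 30
C: 2·2 + 8·3 + 1·1 + 5·2 + 6·4 = 63
A: 2·3 + 8·4 + 1·2 + 5·4 + 6·0 = 60
B: 2·4 + 8·0 + 1·0 + 5·1 + 6·2 = 25
C has the highest Borda score (63).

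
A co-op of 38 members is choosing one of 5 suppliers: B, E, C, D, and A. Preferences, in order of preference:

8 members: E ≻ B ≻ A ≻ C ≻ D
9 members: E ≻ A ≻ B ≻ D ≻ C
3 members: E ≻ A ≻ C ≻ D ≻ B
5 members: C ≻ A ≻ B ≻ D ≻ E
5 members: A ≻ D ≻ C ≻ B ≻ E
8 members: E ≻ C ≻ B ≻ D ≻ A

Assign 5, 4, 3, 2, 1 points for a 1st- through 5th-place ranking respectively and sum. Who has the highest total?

E

B: 8·4 + 9·3 + 3·1 + 5·3 + 5·2 + 8·3 = 111
E: 8·5 + 9·5 + 3·5 + 5·1 + 5·1 + 8·5 = 150
C: 8·2 + 9·1 + 3·3 + 5·5 + 5·3 + 8·4 = 106
D: 8·1 + 9·2 + 3·2 + 5·2 + 5·4 + 8·2 = 78
A: 8·3 + 9·4 + 3·4 + 5·4 + 5·5 + 8·1 = 125
E has the highest Borda score (150).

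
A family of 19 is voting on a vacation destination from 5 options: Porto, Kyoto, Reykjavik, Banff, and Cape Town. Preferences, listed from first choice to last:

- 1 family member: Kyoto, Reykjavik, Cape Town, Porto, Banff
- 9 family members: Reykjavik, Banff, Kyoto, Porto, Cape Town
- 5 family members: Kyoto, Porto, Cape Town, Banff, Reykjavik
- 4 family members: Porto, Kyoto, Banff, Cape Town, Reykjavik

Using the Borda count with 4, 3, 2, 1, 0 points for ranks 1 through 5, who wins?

Porto: 1·1 + 9·1 + 5·3 + 4·4 = 41
Kyoto: 1·4 + 9·2 + 5·4 + 4·3 = 54
Reykjavik: 1·3 + 9·4 + 5·0 + 4·0 = 39
Banff: 1·0 + 9·3 + 5·1 + 4·2 = 40
Cape Town: 1·2 + 9·0 + 5·2 + 4·1 = 16
Kyoto has the highest Borda score (54).

Kyoto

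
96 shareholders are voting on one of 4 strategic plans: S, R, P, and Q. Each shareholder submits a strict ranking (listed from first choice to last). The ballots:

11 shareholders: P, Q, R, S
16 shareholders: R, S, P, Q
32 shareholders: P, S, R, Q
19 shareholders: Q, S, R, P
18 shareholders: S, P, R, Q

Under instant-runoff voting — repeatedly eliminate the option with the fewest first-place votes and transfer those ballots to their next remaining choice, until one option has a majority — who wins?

Round 1: S 18, R 16, P 43, Q 19. Eliminate R.
Round 2: S 34, P 43, Q 19. Eliminate Q.
Round 3: S 53, P 43. S has a majority.

S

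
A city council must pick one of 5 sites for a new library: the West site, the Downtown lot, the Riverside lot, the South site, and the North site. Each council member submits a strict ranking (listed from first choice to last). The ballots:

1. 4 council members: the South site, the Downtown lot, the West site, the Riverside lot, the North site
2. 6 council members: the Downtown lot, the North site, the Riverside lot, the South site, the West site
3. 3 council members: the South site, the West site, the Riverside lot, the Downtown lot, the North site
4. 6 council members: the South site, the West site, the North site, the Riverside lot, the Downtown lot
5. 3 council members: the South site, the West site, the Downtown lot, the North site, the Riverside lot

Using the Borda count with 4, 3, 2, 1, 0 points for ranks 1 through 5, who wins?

the South site

the West site: 4·2 + 6·0 + 3·3 + 6·3 + 3·3 = 44
the Downtown lot: 4·3 + 6·4 + 3·1 + 6·0 + 3·2 = 45
the Riverside lot: 4·1 + 6·2 + 3·2 + 6·1 + 3·0 = 28
the South site: 4·4 + 6·1 + 3·4 + 6·4 + 3·4 = 70
the North site: 4·0 + 6·3 + 3·0 + 6·2 + 3·1 = 33
the South site has the highest Borda score (70).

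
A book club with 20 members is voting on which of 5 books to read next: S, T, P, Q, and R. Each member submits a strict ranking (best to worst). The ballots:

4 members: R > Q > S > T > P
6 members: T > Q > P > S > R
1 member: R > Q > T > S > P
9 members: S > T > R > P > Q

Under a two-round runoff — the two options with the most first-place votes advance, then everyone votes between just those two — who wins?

S

Round 1 first-place votes: S 9, T 6, P 0, Q 0, R 5.
S and T advance.
Runoff: S is preferred to T by 13 voters; T by 7.
S wins the runoff.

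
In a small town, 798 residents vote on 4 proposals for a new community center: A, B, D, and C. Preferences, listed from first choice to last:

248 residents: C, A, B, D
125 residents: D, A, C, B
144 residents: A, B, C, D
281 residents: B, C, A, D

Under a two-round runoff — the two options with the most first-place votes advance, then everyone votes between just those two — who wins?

B

Round 1 first-place votes: A 144, B 281, D 125, C 248.
B and C advance.
Runoff: B is preferred to C by 425 voters; C by 373.
B wins the runoff.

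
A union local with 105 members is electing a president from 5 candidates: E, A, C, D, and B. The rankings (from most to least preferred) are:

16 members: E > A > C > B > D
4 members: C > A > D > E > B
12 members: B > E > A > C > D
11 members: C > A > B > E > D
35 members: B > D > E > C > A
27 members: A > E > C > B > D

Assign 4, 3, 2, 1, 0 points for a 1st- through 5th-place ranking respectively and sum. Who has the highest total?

E: 16·4 + 4·1 + 12·3 + 11·1 + 35·2 + 27·3 = 266
A: 16·3 + 4·3 + 12·2 + 11·3 + 35·0 + 27·4 = 225
C: 16·2 + 4·4 + 12·1 + 11·4 + 35·1 + 27·2 = 193
D: 16·0 + 4·2 + 12·0 + 11·0 + 35·3 + 27·0 = 113
B: 16·1 + 4·0 + 12·4 + 11·2 + 35·4 + 27·1 = 253
E has the highest Borda score (266).

E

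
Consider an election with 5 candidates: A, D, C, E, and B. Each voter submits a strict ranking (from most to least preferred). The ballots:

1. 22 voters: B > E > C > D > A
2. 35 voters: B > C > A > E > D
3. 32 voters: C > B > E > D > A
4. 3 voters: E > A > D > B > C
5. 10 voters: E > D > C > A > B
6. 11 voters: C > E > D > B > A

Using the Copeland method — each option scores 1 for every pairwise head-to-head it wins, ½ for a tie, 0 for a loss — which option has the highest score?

A: loses to D, C, E, and B → score 0.
D: beats A; loses to C, E, and B → score 1.
C: beats A, D, and E; loses to B → score 3.
E: beats A and D; loses to C and B → score 2.
B: beats A, D, C, and E → score 4.
B has the best pairwise record.

B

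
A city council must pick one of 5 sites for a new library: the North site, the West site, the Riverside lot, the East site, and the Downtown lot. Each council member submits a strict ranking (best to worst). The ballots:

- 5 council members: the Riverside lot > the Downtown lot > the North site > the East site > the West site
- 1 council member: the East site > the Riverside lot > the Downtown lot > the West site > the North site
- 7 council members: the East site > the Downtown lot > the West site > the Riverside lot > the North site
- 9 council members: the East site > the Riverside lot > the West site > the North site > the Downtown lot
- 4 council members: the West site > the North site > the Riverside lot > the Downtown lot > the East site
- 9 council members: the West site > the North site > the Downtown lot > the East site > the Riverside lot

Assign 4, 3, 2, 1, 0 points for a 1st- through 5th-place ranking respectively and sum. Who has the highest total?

the North site: 5·2 + 1·0 + 7·0 + 9·1 + 4·3 + 9·3 = 58
the West site: 5·0 + 1·1 + 7·2 + 9·2 + 4·4 + 9·4 = 85
the Riverside lot: 5·4 + 1·3 + 7·1 + 9·3 + 4·2 + 9·0 = 65
the East site: 5·1 + 1·4 + 7·4 + 9·4 + 4·0 + 9·1 = 82
the Downtown lot: 5·3 + 1·2 + 7·3 + 9·0 + 4·1 + 9·2 = 60
the West site has the highest Borda score (85).

the West site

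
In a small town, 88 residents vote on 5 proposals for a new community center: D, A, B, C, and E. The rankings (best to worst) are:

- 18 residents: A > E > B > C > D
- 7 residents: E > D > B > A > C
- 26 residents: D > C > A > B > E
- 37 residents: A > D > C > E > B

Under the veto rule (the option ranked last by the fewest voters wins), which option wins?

A

Last-place votes: D 18, A 0, B 37, C 7, E 26.
A is ranked last by the fewest voters, so A wins.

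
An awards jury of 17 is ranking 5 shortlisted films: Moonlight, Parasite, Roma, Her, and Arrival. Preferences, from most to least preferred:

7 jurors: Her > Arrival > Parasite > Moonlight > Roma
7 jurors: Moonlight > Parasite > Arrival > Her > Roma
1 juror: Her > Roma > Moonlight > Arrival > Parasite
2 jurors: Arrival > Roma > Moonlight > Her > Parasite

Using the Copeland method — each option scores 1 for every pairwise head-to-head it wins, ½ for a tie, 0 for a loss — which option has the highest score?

Arrival

Moonlight: beats Parasite, Roma, and Her; loses to Arrival → score 3.
Parasite: beats Roma; loses to Moonlight, Her, and Arrival → score 1.
Roma: loses to Moonlight, Parasite, Her, and Arrival → score 0.
Her: beats Parasite and Roma; loses to Moonlight and Arrival → score 2.
Arrival: beats Moonlight, Parasite, Roma, and Her → score 4.
Arrival has the best pairwise record.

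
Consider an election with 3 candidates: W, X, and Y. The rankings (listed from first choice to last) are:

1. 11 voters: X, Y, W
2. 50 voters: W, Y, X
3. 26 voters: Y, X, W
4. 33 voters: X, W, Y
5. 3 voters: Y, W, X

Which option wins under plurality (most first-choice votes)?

First-place votes: W 50, X 44, Y 29.
W has the most first-place votes.

W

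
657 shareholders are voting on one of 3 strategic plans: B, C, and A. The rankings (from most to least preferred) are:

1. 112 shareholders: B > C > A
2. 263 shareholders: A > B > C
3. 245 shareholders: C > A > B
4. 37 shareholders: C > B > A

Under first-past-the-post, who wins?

First-place votes: B 112, C 282, A 263.
C has the most first-place votes.

C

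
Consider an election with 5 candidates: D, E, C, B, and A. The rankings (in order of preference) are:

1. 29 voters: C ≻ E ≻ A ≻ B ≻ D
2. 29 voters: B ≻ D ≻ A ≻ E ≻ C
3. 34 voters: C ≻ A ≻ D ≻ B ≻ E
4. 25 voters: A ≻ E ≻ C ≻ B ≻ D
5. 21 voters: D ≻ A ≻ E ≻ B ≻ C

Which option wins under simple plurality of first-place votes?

First-place votes: D 21, E 0, C 63, B 29, A 25.
C has the most first-place votes.

C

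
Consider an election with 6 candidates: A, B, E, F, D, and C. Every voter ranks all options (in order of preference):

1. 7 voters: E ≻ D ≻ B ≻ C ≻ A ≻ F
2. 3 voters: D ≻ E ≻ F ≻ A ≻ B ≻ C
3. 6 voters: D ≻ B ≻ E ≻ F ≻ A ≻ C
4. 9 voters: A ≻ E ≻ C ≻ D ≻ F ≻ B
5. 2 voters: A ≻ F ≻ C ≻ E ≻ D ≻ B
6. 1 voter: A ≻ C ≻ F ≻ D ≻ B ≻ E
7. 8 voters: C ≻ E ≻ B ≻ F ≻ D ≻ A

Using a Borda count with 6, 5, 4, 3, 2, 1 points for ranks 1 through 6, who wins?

E

A: 7·2 + 3·3 + 6·2 + 9·6 + 2·6 + 1·6 + 8·1 = 115
B: 7·4 + 3·2 + 6·5 + 9·1 + 2·1 + 1·2 + 8·4 = 109
E: 7·6 + 3·5 + 6·4 + 9·5 + 2·3 + 1·1 + 8·5 = 173
F: 7·1 + 3·4 + 6·3 + 9·2 + 2·5 + 1·4 + 8·3 = 93
D: 7·5 + 3·6 + 6·6 + 9·3 + 2·2 + 1·3 + 8·2 = 139
C: 7·3 + 3·1 + 6·1 + 9·4 + 2·4 + 1·5 + 8·6 = 127
E has the highest Borda score (173).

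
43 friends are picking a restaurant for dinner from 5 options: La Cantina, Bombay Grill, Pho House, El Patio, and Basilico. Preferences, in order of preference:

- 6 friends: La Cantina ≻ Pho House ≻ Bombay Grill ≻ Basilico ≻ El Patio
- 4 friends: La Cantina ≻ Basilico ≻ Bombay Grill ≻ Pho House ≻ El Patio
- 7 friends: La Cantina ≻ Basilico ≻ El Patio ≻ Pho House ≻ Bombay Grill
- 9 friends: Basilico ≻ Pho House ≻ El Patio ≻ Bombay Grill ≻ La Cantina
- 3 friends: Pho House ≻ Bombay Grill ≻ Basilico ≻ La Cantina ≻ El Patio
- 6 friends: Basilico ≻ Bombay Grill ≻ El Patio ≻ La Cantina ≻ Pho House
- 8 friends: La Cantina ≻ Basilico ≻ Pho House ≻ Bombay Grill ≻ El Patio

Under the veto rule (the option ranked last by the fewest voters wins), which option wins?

Last-place votes: La Cantina 9, Bombay Grill 7, Pho House 6, El Patio 21, Basilico 0.
Basilico is ranked last by the fewest voters, so Basilico wins.

Basilico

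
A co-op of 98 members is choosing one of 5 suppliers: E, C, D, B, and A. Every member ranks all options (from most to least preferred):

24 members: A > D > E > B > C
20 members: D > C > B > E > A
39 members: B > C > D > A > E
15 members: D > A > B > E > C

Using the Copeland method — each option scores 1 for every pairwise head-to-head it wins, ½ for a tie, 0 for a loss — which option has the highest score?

E: loses to C, D, B, and A → score 0.
C: beats E and A; loses to D and B → score 2.
D: beats E, C, B, and A → score 4.
B: beats E, C, and A; loses to D → score 3.
A: beats E; loses to C, D, and B → score 1.
D has the best pairwise record.

D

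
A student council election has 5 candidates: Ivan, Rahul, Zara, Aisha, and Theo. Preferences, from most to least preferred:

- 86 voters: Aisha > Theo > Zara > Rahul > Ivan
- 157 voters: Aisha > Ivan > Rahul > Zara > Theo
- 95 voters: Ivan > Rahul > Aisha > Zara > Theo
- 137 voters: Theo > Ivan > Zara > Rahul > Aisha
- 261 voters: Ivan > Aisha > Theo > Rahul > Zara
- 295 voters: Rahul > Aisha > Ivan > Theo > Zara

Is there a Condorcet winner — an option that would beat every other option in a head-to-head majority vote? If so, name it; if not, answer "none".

none

Checking pairwise contests:
Aisha beats Ivan 538–493.
Ivan beats Rahul 650–381.
Ivan beats Zara 945–86.
Rahul beats Aisha 527–504.
Ivan beats Theo 808–223.
Every option loses at least one head-to-head, so there is no Condorcet winner.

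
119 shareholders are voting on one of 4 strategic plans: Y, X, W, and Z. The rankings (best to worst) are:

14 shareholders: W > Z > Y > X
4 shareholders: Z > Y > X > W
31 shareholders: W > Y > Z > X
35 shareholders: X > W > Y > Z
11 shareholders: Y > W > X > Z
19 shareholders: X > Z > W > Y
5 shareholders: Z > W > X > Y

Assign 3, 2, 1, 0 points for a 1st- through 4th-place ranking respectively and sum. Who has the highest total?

Y: 14·1 + 4·2 + 31·2 + 35·1 + 11·3 + 19·0 + 5·0 = 152
X: 14·0 + 4·1 + 31·0 + 35·3 + 11·1 + 19·3 + 5·1 = 182
W: 14·3 + 4·0 + 31·3 + 35·2 + 11·2 + 19·1 + 5·2 = 256
Z: 14·2 + 4·3 + 31·1 + 35·0 + 11·0 + 19·2 + 5·3 = 124
W has the highest Borda score (256).

W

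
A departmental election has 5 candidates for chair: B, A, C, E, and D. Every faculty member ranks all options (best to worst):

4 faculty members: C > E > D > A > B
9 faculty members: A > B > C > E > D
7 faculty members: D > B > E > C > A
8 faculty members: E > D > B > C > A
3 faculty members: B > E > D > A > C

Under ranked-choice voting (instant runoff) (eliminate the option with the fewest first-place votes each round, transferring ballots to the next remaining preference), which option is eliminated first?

Round 1: B 3, A 9, C 4, E 8, D 7. Eliminate B.

B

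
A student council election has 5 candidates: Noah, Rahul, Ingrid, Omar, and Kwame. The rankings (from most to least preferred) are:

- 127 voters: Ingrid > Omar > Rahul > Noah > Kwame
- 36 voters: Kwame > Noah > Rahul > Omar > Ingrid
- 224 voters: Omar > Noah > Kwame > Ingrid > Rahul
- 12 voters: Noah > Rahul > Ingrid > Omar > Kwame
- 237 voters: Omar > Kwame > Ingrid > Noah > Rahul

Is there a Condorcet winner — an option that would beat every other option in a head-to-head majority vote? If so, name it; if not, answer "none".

Omar

Omar vs Noah: 588–48 for Omar.
Omar vs Rahul: 588–48 for Omar.
Omar vs Ingrid: 497–139 for Omar.
Omar vs Kwame: 600–36 for Omar.
Omar beats every other option head-to-head.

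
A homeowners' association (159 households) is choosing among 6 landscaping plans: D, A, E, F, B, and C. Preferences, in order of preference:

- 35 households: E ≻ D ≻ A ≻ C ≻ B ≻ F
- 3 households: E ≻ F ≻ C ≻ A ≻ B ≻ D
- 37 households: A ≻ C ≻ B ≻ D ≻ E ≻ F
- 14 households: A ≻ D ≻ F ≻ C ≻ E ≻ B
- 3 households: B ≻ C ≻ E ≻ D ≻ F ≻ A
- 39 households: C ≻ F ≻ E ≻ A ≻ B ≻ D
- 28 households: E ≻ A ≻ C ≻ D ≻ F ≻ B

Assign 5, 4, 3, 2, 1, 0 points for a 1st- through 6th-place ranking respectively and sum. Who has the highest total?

D: 35·4 + 3·0 + 37·2 + 14·4 + 3·2 + 39·0 + 28·2 = 332
A: 35·3 + 3·2 + 37·5 + 14·5 + 3·0 + 39·2 + 28·4 = 556
E: 35·5 + 3·5 + 37·1 + 14·1 + 3·3 + 39·3 + 28·5 = 507
F: 35·0 + 3·4 + 37·0 + 14·3 + 3·1 + 39·4 + 28·1 = 241
B: 35·1 + 3·1 + 37·3 + 14·0 + 3·5 + 39·1 + 28·0 = 203
C: 35·2 + 3·3 + 37·4 + 14·2 + 3·4 + 39·5 + 28·3 = 546
A has the highest Borda score (556).

A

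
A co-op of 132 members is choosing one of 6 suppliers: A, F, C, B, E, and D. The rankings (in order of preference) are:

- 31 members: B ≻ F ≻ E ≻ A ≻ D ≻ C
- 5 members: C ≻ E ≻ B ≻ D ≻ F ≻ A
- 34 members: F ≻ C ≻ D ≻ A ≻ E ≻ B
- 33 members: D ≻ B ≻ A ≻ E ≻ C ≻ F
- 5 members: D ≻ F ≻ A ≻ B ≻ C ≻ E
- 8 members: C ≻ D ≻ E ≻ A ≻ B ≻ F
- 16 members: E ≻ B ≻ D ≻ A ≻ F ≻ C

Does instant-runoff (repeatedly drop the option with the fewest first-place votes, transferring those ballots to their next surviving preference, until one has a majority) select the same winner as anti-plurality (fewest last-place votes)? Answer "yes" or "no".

yes

Instant-runoff — R1 A 0, F 34, C 13, B 31, E 16, D 38 (A out); R2 F 34, C 13, B 31, E 16, D 38 (C out); R3 F 34, B 31, E 21, D 46 (E out); R4 F 34, B 52, D 46 (F out); R5 B 52, D 80 (D winner). Winner: D.
Anti-plurality — last-place votes: A 5, F 41, C 47, B 34, E 5, D 0. Winner: D.
The two methods agree.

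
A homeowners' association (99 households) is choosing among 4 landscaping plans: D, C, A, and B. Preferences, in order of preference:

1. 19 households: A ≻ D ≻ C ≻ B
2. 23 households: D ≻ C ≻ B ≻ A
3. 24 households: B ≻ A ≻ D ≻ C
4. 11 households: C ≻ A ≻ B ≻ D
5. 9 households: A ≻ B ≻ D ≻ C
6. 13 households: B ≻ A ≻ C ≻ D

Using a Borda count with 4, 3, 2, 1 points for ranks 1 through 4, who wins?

A

D: 19·3 + 23·4 + 24·2 + 11·1 + 9·2 + 13·1 = 239
C: 19·2 + 23·3 + 24·1 + 11·4 + 9·1 + 13·2 = 210
A: 19·4 + 23·1 + 24·3 + 11·3 + 9·4 + 13·3 = 279
B: 19·1 + 23·2 + 24·4 + 11·2 + 9·3 + 13·4 = 262
A has the highest Borda score (279).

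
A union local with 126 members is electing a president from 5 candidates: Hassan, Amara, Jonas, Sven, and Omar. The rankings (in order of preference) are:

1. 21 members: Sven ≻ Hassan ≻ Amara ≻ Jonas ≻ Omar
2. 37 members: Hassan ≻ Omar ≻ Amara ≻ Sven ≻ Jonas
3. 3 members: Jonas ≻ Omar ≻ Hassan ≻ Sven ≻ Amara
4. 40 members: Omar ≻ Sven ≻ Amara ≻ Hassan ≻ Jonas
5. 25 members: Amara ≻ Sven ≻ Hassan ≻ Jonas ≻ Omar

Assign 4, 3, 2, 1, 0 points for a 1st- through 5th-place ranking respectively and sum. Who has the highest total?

Sven

Hassan: 21·3 + 37·4 + 3·2 + 40·1 + 25·2 = 307
Amara: 21·2 + 37·2 + 3·0 + 40·2 + 25·4 = 296
Jonas: 21·1 + 37·0 + 3·4 + 40·0 + 25·1 = 58
Sven: 21·4 + 37·1 + 3·1 + 40·3 + 25·3 = 319
Omar: 21·0 + 37·3 + 3·3 + 40·4 + 25·0 = 280
Sven has the highest Borda score (319).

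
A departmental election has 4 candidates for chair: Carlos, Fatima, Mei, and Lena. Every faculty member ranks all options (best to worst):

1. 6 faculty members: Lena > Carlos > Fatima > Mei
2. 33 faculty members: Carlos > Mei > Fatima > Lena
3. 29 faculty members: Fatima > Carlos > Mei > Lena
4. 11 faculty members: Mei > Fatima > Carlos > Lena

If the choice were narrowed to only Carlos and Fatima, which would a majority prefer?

Voters preferring Carlos to Fatima: 39; preferring Fatima to Carlos: 40.
Fatima wins the head-to-head.

Fatima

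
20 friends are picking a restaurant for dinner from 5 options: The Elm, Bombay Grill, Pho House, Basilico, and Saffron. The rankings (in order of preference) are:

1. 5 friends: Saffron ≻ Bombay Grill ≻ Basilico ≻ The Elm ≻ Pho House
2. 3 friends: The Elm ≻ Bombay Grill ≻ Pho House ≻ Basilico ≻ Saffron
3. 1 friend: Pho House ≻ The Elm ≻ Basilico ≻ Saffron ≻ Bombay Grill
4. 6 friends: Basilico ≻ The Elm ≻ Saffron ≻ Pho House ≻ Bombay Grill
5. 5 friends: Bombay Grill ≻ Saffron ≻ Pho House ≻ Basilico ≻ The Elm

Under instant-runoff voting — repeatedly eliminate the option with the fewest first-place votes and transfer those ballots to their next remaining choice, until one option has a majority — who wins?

Round 1: The Elm 3, Bombay Grill 5, Pho House 1, Basilico 6, Saffron 5. Eliminate Pho House.
Round 2: The Elm 4, Bombay Grill 5, Basilico 6, Saffron 5. Eliminate The Elm.
Round 3: Bombay Grill 8, Basilico 7, Saffron 5. Eliminate Saffron.
Round 4: Bombay Grill 13, Basilico 7. Bombay Grill has a majority.

Bombay Grill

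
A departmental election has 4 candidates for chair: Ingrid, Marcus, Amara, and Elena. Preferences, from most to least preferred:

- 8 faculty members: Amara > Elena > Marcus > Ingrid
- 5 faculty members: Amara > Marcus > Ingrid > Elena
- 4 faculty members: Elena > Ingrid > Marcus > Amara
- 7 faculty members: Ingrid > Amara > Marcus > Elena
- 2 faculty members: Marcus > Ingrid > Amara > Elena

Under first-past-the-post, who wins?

First-place votes: Ingrid 7, Marcus 2, Amara 13, Elena 4.
Amara has the most first-place votes.

Amara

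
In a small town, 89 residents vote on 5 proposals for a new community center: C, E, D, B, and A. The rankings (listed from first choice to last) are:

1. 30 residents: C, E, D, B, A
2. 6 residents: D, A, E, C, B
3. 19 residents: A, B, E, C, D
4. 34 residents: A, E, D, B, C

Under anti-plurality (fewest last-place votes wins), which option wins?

Last-place votes: C 34, E 0, D 19, B 6, A 30.
E is ranked last by the fewest voters, so E wins.

E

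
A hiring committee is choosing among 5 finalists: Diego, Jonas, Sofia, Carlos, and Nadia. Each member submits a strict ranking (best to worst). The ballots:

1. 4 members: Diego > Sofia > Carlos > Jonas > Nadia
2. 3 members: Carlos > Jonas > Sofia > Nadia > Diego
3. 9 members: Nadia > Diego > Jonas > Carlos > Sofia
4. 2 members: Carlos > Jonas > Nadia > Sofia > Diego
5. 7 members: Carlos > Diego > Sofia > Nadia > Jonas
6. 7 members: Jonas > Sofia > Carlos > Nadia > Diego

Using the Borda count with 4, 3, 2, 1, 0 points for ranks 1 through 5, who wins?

Diego: 4·4 + 3·0 + 9·3 + 2·0 + 7·3 + 7·0 = 64
Jonas: 4·1 + 3·3 + 9·2 + 2·3 + 7·0 + 7·4 = 65
Sofia: 4·3 + 3·2 + 9·0 + 2·1 + 7·2 + 7·3 = 55
Carlos: 4·2 + 3·4 + 9·1 + 2·4 + 7·4 + 7·2 = 79
Nadia: 4·0 + 3·1 + 9·4 + 2·2 + 7·1 + 7·1 = 57
Carlos has the highest Borda score (79).

Carlos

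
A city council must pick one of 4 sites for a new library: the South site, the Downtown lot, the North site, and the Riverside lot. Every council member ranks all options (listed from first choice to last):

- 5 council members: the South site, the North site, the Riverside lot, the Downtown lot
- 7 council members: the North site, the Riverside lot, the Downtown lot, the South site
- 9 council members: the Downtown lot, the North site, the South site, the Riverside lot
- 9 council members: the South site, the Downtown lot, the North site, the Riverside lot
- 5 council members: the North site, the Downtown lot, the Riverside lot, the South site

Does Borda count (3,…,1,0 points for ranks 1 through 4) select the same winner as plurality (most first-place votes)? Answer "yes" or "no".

no

Borda — scores: the South site 51, the Downtown lot 62, the North site 73, the Riverside lot 24. Winner: the North site.
Plurality — first-place votes: the South site 14, the Downtown lot 9, the North site 12, the Riverside lot 0. Winner: the South site.
The two methods disagree.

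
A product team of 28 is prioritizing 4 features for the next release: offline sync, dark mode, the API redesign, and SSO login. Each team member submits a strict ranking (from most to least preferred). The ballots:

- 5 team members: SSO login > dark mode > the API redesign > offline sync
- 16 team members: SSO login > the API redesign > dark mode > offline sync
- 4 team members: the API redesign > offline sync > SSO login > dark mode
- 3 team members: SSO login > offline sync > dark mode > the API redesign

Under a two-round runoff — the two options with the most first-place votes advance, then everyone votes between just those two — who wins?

SSO login

Round 1 first-place votes: offline sync 0, dark mode 0, the API redesign 4, SSO login 24.
SSO login and the API redesign advance.
Runoff: SSO login is preferred to the API redesign by 24 voters; the API redesign by 4.
SSO login wins the runoff.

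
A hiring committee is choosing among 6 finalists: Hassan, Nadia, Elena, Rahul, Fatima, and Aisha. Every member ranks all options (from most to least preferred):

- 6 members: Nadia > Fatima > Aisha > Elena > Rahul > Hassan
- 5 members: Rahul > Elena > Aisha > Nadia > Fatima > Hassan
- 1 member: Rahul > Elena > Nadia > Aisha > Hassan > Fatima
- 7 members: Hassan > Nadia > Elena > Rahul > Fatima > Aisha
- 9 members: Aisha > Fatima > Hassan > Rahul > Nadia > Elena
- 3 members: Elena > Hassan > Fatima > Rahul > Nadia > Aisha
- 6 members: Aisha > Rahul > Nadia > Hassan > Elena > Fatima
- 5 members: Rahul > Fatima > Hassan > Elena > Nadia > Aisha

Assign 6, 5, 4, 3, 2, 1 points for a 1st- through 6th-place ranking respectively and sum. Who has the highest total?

Rahul

Hassan: 6·1 + 5·1 + 1·2 + 7·6 + 9·4 + 3·5 + 6·3 + 5·4 = 144
Nadia: 6·6 + 5·3 + 1·4 + 7·5 + 9·2 + 3·2 + 6·4 + 5·2 = 148
Elena: 6·3 + 5·5 + 1·5 + 7·4 + 9·1 + 3·6 + 6·2 + 5·3 = 130
Rahul: 6·2 + 5·6 + 1·6 + 7·3 + 9·3 + 3·3 + 6·5 + 5·6 = 165
Fatima: 6·5 + 5·2 + 1·1 + 7·2 + 9·5 + 3·4 + 6·1 + 5·5 = 143
Aisha: 6·4 + 5·4 + 1·3 + 7·1 + 9·6 + 3·1 + 6·6 + 5·1 = 152
Rahul has the highest Borda score (165).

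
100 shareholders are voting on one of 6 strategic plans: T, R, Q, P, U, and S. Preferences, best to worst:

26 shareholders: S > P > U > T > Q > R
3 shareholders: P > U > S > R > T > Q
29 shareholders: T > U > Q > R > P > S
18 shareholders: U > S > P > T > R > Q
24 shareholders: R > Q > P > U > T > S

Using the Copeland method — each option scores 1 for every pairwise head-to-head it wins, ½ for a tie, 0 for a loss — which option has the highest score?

U

T: beats R, Q, and S; loses to P and U → score 3.
R: beats P and S; loses to T, Q, and U → score 2.
Q: beats R, P, and S; loses to T and U → score 3.
P: beats T, U, and S; loses to R and Q → score 3.
U: beats T, R, Q, and S; loses to P → score 4.
S: loses to T, R, Q, P, and U → score 0.
U has the best pairwise record.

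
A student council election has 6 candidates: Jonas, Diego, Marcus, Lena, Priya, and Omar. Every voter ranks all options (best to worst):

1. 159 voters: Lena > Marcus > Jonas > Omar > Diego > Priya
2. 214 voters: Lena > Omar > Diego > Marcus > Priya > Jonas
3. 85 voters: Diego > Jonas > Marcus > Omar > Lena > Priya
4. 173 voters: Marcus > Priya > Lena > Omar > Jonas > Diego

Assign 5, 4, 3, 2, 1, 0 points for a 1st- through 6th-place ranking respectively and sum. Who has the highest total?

Jonas: 159·3 + 214·0 + 85·4 + 173·1 = 990
Diego: 159·1 + 214·3 + 85·5 + 173·0 = 1226
Marcus: 159·4 + 214·2 + 85·3 + 173·5 = 2184
Lena: 159·5 + 214·5 + 85·1 + 173·3 = 2469
Priya: 159·0 + 214·1 + 85·0 + 173·4 = 906
Omar: 159·2 + 214·4 + 85·2 + 173·2 = 1690
Lena has the highest Borda score (2469).

Lena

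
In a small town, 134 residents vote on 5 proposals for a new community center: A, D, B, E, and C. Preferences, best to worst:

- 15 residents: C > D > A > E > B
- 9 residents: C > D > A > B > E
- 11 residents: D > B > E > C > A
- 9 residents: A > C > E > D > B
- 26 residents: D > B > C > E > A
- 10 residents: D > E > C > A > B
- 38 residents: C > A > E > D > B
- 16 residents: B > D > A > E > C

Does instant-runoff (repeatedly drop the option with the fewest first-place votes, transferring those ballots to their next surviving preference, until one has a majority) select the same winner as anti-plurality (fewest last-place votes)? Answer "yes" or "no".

Instant-runoff — R1 A 9, D 47, B 16, E 0, C 62 (E out); R2 A 9, D 47, B 16, C 62 (A out); R3 D 47, B 16, C 71 (C winner). Winner: C.
Anti-plurality — last-place votes: A 37, D 0, B 72, E 9, C 16. Winner: D.
The two methods disagree.

no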